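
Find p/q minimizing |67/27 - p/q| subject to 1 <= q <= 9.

Expand x = 67/27 as a continued fraction with the Euclidean algorithm:
  67 = 2*27 + 13, so a_0 = 2.
  27 = 2*13 + 1, so a_1 = 2.
  13 = 13*1 + 0, so a_2 = 13.
so x = [2; 2, 13].
Convergents (p_i = a_i*p_{i-1} + p_{i-2}, q_i = a_i*q_{i-1} + q_{i-2} with p_{-2}=0, p_{-1}=1, q_{-2}=1, q_{-1}=0), until the denominator exceeds 9:
  i=0: a_0=2, p_0 = 2*1 + 0 = 2, q_0 = 2*0 + 1 = 1.
  i=1: a_1=2, p_1 = 2*2 + 1 = 5, q_1 = 2*1 + 0 = 2.
  i=2: a_2=13, p_2 = 13*5 + 2 = 67, q_2 = 13*2 + 1 = 27.
q_2 = 27 > 9, so the last convergent with denominator <= 9 is p_1/q_1 = 5/2.
The closest fraction with denominator <= 9 is either p_1/q_1 or the intermediate fraction (k*p_1 + p_0)/(k*q_1 + q_0) with the largest k >= 1 whose denominator stays <= 9; these approach x as k grows, and every other convergent or intermediate fraction in range is farther away.
Largest k: floor((9 - q_0)/q_1) = floor((9 - 1)/2) = 4.
That gives (4*5 + 2)/(4*2 + 1) = 22/9.
Compare the errors: |x - 5/2| = |67*2 - 5*27|/(27*2) = 1/54, and |x - 22/9| = |67*9 - 22*27|/(27*9) = 9/243.
Cross-multiplying, 1*243 = 243 < 486 = 9*54, so 1/54 is smaller: the convergent 5/2 is closer to x than 22/9.

5/2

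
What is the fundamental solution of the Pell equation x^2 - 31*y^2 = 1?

First expand sqrt(31) as a continued fraction. With x_i = (sqrt(31) + m_i)/d_i and (m_0, d_0) = (0, 1): a_0 = floor(sqrt(31)) = 5, since 5^2 = 25 <= 31 < 36 = 6^2.
Iterate m_{i+1} = d_i*a_i - m_i, d_{i+1} = (31 - m_{i+1}^2)/d_i, a_{i+1} = floor((a_0 + m_{i+1})/d_{i+1}):
  m_1 = 1*5 - 0 = 5, d_1 = (31 - 5^2)/1 = 6/1 = 6, a_1 = floor((5 + 5)/6) = 1.
  m_2 = 6*1 - 5 = 1, d_2 = (31 - 1^2)/6 = 30/6 = 5, a_2 = floor((5 + 1)/5) = 1.
  m_3 = 5*1 - 1 = 4, d_3 = (31 - 4^2)/5 = 15/5 = 3, a_3 = floor((5 + 4)/3) = 3.
  m_4 = 3*3 - 4 = 5, d_4 = (31 - 5^2)/3 = 6/3 = 2, a_4 = floor((5 + 5)/2) = 5.
  m_5 = 2*5 - 5 = 5, d_5 = (31 - 5^2)/2 = 6/2 = 3, a_5 = floor((5 + 5)/3) = 3.
  m_6 = 3*3 - 5 = 4, d_6 = (31 - 4^2)/3 = 15/3 = 5, a_6 = floor((5 + 4)/5) = 1.
  m_7 = 5*1 - 4 = 1, d_7 = (31 - 1^2)/5 = 30/5 = 6, a_7 = floor((5 + 1)/6) = 1.
  m_8 = 6*1 - 1 = 5, d_8 = (31 - 5^2)/6 = 6/6 = 1, a_8 = floor((5 + 5)/1) = 10.
  m_9 = 1*10 - 5 = 5, d_9 = (31 - 5^2)/1 = 6/1 = 6: (m_9, d_9) = (m_1, d_1) = (5, 6), so from here the quotients repeat a_1, ..., a_8; the period length is 8.
So sqrt(31) = [5; (1, 1, 3, 5, 3, 1, 1, 10)] with period length k = 8.
k is even, so the fundamental solution of x^2 - 31y^2 = 1 is (p_{k-1}, q_{k-1}) = (p_7, q_7); compute convergents through index 7.
Convergents (p_i = a_i*p_{i-1} + p_{i-2}, q_i = a_i*q_{i-1} + q_{i-2} with p_{-2}=0, p_{-1}=1, q_{-2}=1, q_{-1}=0):
  i=0: a_0=5, p_0 = 5*1 + 0 = 5, q_0 = 5*0 + 1 = 1.
  i=1: a_1=1, p_1 = 1*5 + 1 = 6, q_1 = 1*1 + 0 = 1.
  i=2: a_2=1, p_2 = 1*6 + 5 = 11, q_2 = 1*1 + 1 = 2.
  i=3: a_3=3, p_3 = 3*11 + 6 = 39, q_3 = 3*2 + 1 = 7.
  i=4: a_4=5, p_4 = 5*39 + 11 = 206, q_4 = 5*7 + 2 = 37.
  i=5: a_5=3, p_5 = 3*206 + 39 = 657, q_5 = 3*37 + 7 = 118.
  i=6: a_6=1, p_6 = 1*657 + 206 = 863, q_6 = 1*118 + 37 = 155.
  i=7: a_7=1, p_7 = 1*863 + 657 = 1520, q_7 = 1*155 + 118 = 273.
Check: 1520^2 - 31*273^2 = 2310400 - 2310399 = 1, so (x, y) = (1520, 273) solves the equation, and by the theorem it is the least positive solution.

(x, y) = (1520, 273)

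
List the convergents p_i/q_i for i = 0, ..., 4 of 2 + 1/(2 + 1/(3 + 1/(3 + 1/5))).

2/1, 5/2, 17/7, 56/23, 297/122

Using the convergent recurrence p_i = a_i*p_{i-1} + p_{i-2}, q_i = a_i*q_{i-1} + q_{i-2} with p_{-2}=0, p_{-1}=1, q_{-2}=1, q_{-1}=0:
  i=0: a_0=2, p_0 = 2*1 + 0 = 2, q_0 = 2*0 + 1 = 1.
  i=1: a_1=2, p_1 = 2*2 + 1 = 5, q_1 = 2*1 + 0 = 2.
  i=2: a_2=3, p_2 = 3*5 + 2 = 17, q_2 = 3*2 + 1 = 7.
  i=3: a_3=3, p_3 = 3*17 + 5 = 56, q_3 = 3*7 + 2 = 23.
  i=4: a_4=5, p_4 = 5*56 + 17 = 297, q_4 = 5*23 + 7 = 122.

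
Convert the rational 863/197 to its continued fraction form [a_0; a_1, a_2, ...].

Run the Euclidean algorithm on 863 and 197; the successive quotients are the partial quotients a_0, a_1, ... (each step inverts the fractional part left over by the previous one):
  863 = 4*197 + 75, so a_0 = 4.
  197 = 2*75 + 47, so a_1 = 2.
  75 = 1*47 + 28, so a_2 = 1.
  47 = 1*28 + 19, so a_3 = 1.
  28 = 1*19 + 9, so a_4 = 1.
  19 = 2*9 + 1, so a_5 = 2.
  9 = 9*1 + 0, so a_6 = 9.
The remainder reaches 0 after 7 divisions, so the expansion has 7 partial quotients, read off in order.

[4; 2, 1, 1, 1, 2, 9]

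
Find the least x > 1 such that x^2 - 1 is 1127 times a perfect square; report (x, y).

(x, y) = (55224, 1645)

First expand sqrt(1127) as a continued fraction. With x_i = (sqrt(1127) + m_i)/d_i and (m_0, d_0) = (0, 1): a_0 = floor(sqrt(1127)) = 33, since 33^2 = 1089 <= 1127 < 1156 = 34^2.
Iterate m_{i+1} = d_i*a_i - m_i, d_{i+1} = (1127 - m_{i+1}^2)/d_i, a_{i+1} = floor((a_0 + m_{i+1})/d_{i+1}):
  m_1 = 1*33 - 0 = 33, d_1 = (1127 - 33^2)/1 = 38/1 = 38, a_1 = floor((33 + 33)/38) = 1.
  m_2 = 38*1 - 33 = 5, d_2 = (1127 - 5^2)/38 = 1102/38 = 29, a_2 = floor((33 + 5)/29) = 1.
  m_3 = 29*1 - 5 = 24, d_3 = (1127 - 24^2)/29 = 551/29 = 19, a_3 = floor((33 + 24)/19) = 3.
  m_4 = 19*3 - 24 = 33, d_4 = (1127 - 33^2)/19 = 38/19 = 2, a_4 = floor((33 + 33)/2) = 33.
  m_5 = 2*33 - 33 = 33, d_5 = (1127 - 33^2)/2 = 38/2 = 19, a_5 = floor((33 + 33)/19) = 3.
  m_6 = 19*3 - 33 = 24, d_6 = (1127 - 24^2)/19 = 551/19 = 29, a_6 = floor((33 + 24)/29) = 1.
  m_7 = 29*1 - 24 = 5, d_7 = (1127 - 5^2)/29 = 1102/29 = 38, a_7 = floor((33 + 5)/38) = 1.
  m_8 = 38*1 - 5 = 33, d_8 = (1127 - 33^2)/38 = 38/38 = 1, a_8 = floor((33 + 33)/1) = 66.
  m_9 = 1*66 - 33 = 33, d_9 = (1127 - 33^2)/1 = 38/1 = 38: (m_9, d_9) = (m_1, d_1) = (33, 38), so from here the quotients repeat a_1, ..., a_8; the period length is 8.
So sqrt(1127) = [33; (1, 1, 3, 33, 3, 1, 1, 66)] with period length k = 8.
k is even, so the fundamental solution of x^2 - 1127y^2 = 1 is (p_{k-1}, q_{k-1}) = (p_7, q_7); compute convergents through index 7.
Convergents (p_i = a_i*p_{i-1} + p_{i-2}, q_i = a_i*q_{i-1} + q_{i-2} with p_{-2}=0, p_{-1}=1, q_{-2}=1, q_{-1}=0):
  i=0: a_0=33, p_0 = 33*1 + 0 = 33, q_0 = 33*0 + 1 = 1.
  i=1: a_1=1, p_1 = 1*33 + 1 = 34, q_1 = 1*1 + 0 = 1.
  i=2: a_2=1, p_2 = 1*34 + 33 = 67, q_2 = 1*1 + 1 = 2.
  i=3: a_3=3, p_3 = 3*67 + 34 = 235, q_3 = 3*2 + 1 = 7.
  i=4: a_4=33, p_4 = 33*235 + 67 = 7822, q_4 = 33*7 + 2 = 233.
  i=5: a_5=3, p_5 = 3*7822 + 235 = 23701, q_5 = 3*233 + 7 = 706.
  i=6: a_6=1, p_6 = 1*23701 + 7822 = 31523, q_6 = 1*706 + 233 = 939.
  i=7: a_7=1, p_7 = 1*31523 + 23701 = 55224, q_7 = 1*939 + 706 = 1645.
Check: 55224^2 - 1127*1645^2 = 3049690176 - 3049690175 = 1, so (x, y) = (55224, 1645) solves the equation, and by the theorem it is the least positive solution.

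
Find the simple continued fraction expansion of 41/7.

Run the Euclidean algorithm on 41 and 7; the successive quotients are the partial quotients a_0, a_1, ... (each step inverts the fractional part left over by the previous one):
  41 = 5*7 + 6, so a_0 = 5.
  7 = 1*6 + 1, so a_1 = 1.
  6 = 6*1 + 0, so a_2 = 6.
The remainder reaches 0 after 3 divisions, so the expansion has 3 partial quotients, read off in order.

[5; 1, 6]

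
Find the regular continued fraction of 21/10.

[2; 10]

Run the Euclidean algorithm on 21 and 10; the successive quotients are the partial quotients a_0, a_1, ... (each step inverts the fractional part left over by the previous one):
  21 = 2*10 + 1, so a_0 = 2.
  10 = 10*1 + 0, so a_1 = 10.
The remainder reaches 0 after 2 divisions, so the expansion has 2 partial quotients, read off in order.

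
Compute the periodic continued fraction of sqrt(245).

Write x_i = (sqrt(245) + m_i)/d_i with (m_0, d_0) = (0, 1). a_0 = floor(sqrt(245)) = 15, since 15^2 = 225 <= 245 < 256 = 16^2.
Iterate m_{i+1} = d_i*a_i - m_i, d_{i+1} = (245 - m_{i+1}^2)/d_i, a_{i+1} = floor((a_0 + m_{i+1})/d_{i+1}):
  m_1 = 1*15 - 0 = 15, d_1 = (245 - 15^2)/1 = 20/1 = 20, a_1 = floor((15 + 15)/20) = 1.
  m_2 = 20*1 - 15 = 5, d_2 = (245 - 5^2)/20 = 220/20 = 11, a_2 = floor((15 + 5)/11) = 1.
  m_3 = 11*1 - 5 = 6, d_3 = (245 - 6^2)/11 = 209/11 = 19, a_3 = floor((15 + 6)/19) = 1.
  m_4 = 19*1 - 6 = 13, d_4 = (245 - 13^2)/19 = 76/19 = 4, a_4 = floor((15 + 13)/4) = 7.
  m_5 = 4*7 - 13 = 15, d_5 = (245 - 15^2)/4 = 20/4 = 5, a_5 = floor((15 + 15)/5) = 6.
  m_6 = 5*6 - 15 = 15, d_6 = (245 - 15^2)/5 = 20/5 = 4, a_6 = floor((15 + 15)/4) = 7.
  m_7 = 4*7 - 15 = 13, d_7 = (245 - 13^2)/4 = 76/4 = 19, a_7 = floor((15 + 13)/19) = 1.
  m_8 = 19*1 - 13 = 6, d_8 = (245 - 6^2)/19 = 209/19 = 11, a_8 = floor((15 + 6)/11) = 1.
  m_9 = 11*1 - 6 = 5, d_9 = (245 - 5^2)/11 = 220/11 = 20, a_9 = floor((15 + 5)/20) = 1.
  m_10 = 20*1 - 5 = 15, d_10 = (245 - 15^2)/20 = 20/20 = 1, a_10 = floor((15 + 15)/1) = 30.
  m_11 = 1*30 - 15 = 15, d_11 = (245 - 15^2)/1 = 20/1 = 20: (m_11, d_11) = (m_1, d_1) = (15, 20), so from here the quotients repeat a_1, ..., a_10; the period length is 10.
Hence the expansion of sqrt(245) is a_0 = 15 followed by the repeating block 1, 1, 1, 7, 6, 7, 1, 1, 1, 30 (period 10).

[15; (1, 1, 1, 7, 6, 7, 1, 1, 1, 30)]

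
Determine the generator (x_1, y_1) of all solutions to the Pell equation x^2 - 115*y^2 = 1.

First expand sqrt(115) as a continued fraction. With x_i = (sqrt(115) + m_i)/d_i and (m_0, d_0) = (0, 1): a_0 = floor(sqrt(115)) = 10, since 10^2 = 100 <= 115 < 121 = 11^2.
Iterate m_{i+1} = d_i*a_i - m_i, d_{i+1} = (115 - m_{i+1}^2)/d_i, a_{i+1} = floor((a_0 + m_{i+1})/d_{i+1}):
  m_1 = 1*10 - 0 = 10, d_1 = (115 - 10^2)/1 = 15/1 = 15, a_1 = floor((10 + 10)/15) = 1.
  m_2 = 15*1 - 10 = 5, d_2 = (115 - 5^2)/15 = 90/15 = 6, a_2 = floor((10 + 5)/6) = 2.
  m_3 = 6*2 - 5 = 7, d_3 = (115 - 7^2)/6 = 66/6 = 11, a_3 = floor((10 + 7)/11) = 1.
  m_4 = 11*1 - 7 = 4, d_4 = (115 - 4^2)/11 = 99/11 = 9, a_4 = floor((10 + 4)/9) = 1.
  m_5 = 9*1 - 4 = 5, d_5 = (115 - 5^2)/9 = 90/9 = 10, a_5 = floor((10 + 5)/10) = 1.
  m_6 = 10*1 - 5 = 5, d_6 = (115 - 5^2)/10 = 90/10 = 9, a_6 = floor((10 + 5)/9) = 1.
  m_7 = 9*1 - 5 = 4, d_7 = (115 - 4^2)/9 = 99/9 = 11, a_7 = floor((10 + 4)/11) = 1.
  m_8 = 11*1 - 4 = 7, d_8 = (115 - 7^2)/11 = 66/11 = 6, a_8 = floor((10 + 7)/6) = 2.
  m_9 = 6*2 - 7 = 5, d_9 = (115 - 5^2)/6 = 90/6 = 15, a_9 = floor((10 + 5)/15) = 1.
  m_10 = 15*1 - 5 = 10, d_10 = (115 - 10^2)/15 = 15/15 = 1, a_10 = floor((10 + 10)/1) = 20.
  m_11 = 1*20 - 10 = 10, d_11 = (115 - 10^2)/1 = 15/1 = 15: (m_11, d_11) = (m_1, d_1) = (10, 15), so from here the quotients repeat a_1, ..., a_10; the period length is 10.
So sqrt(115) = [10; (1, 2, 1, 1, 1, 1, 1, 2, 1, 20)] with period length k = 10.
k is even, so the fundamental solution of x^2 - 115y^2 = 1 is (p_{k-1}, q_{k-1}) = (p_9, q_9); compute convergents through index 9.
Convergents (p_i = a_i*p_{i-1} + p_{i-2}, q_i = a_i*q_{i-1} + q_{i-2} with p_{-2}=0, p_{-1}=1, q_{-2}=1, q_{-1}=0):
  i=0: a_0=10, p_0 = 10*1 + 0 = 10, q_0 = 10*0 + 1 = 1.
  i=1: a_1=1, p_1 = 1*10 + 1 = 11, q_1 = 1*1 + 0 = 1.
  i=2: a_2=2, p_2 = 2*11 + 10 = 32, q_2 = 2*1 + 1 = 3.
  i=3: a_3=1, p_3 = 1*32 + 11 = 43, q_3 = 1*3 + 1 = 4.
  i=4: a_4=1, p_4 = 1*43 + 32 = 75, q_4 = 1*4 + 3 = 7.
  i=5: a_5=1, p_5 = 1*75 + 43 = 118, q_5 = 1*7 + 4 = 11.
  i=6: a_6=1, p_6 = 1*118 + 75 = 193, q_6 = 1*11 + 7 = 18.
  i=7: a_7=1, p_7 = 1*193 + 118 = 311, q_7 = 1*18 + 11 = 29.
  i=8: a_8=2, p_8 = 2*311 + 193 = 815, q_8 = 2*29 + 18 = 76.
  i=9: a_9=1, p_9 = 1*815 + 311 = 1126, q_9 = 1*76 + 29 = 105.
Check: 1126^2 - 115*105^2 = 1267876 - 1267875 = 1, so (x, y) = (1126, 105) solves the equation, and by the theorem it is the least positive solution.

(x, y) = (1126, 105)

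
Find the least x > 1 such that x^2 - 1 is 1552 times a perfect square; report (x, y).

First expand sqrt(1552) as a continued fraction. With x_i = (sqrt(1552) + m_i)/d_i and (m_0, d_0) = (0, 1): a_0 = floor(sqrt(1552)) = 39, since 39^2 = 1521 <= 1552 < 1600 = 40^2.
Iterate m_{i+1} = d_i*a_i - m_i, d_{i+1} = (1552 - m_{i+1}^2)/d_i, a_{i+1} = floor((a_0 + m_{i+1})/d_{i+1}):
  m_1 = 1*39 - 0 = 39, d_1 = (1552 - 39^2)/1 = 31/1 = 31, a_1 = floor((39 + 39)/31) = 2.
  m_2 = 31*2 - 39 = 23, d_2 = (1552 - 23^2)/31 = 1023/31 = 33, a_2 = floor((39 + 23)/33) = 1.
  m_3 = 33*1 - 23 = 10, d_3 = (1552 - 10^2)/33 = 1452/33 = 44, a_3 = floor((39 + 10)/44) = 1.
  m_4 = 44*1 - 10 = 34, d_4 = (1552 - 34^2)/44 = 396/44 = 9, a_4 = floor((39 + 34)/9) = 8.
  m_5 = 9*8 - 34 = 38, d_5 = (1552 - 38^2)/9 = 108/9 = 12, a_5 = floor((39 + 38)/12) = 6.
  m_6 = 12*6 - 38 = 34, d_6 = (1552 - 34^2)/12 = 396/12 = 33, a_6 = floor((39 + 34)/33) = 2.
  m_7 = 33*2 - 34 = 32, d_7 = (1552 - 32^2)/33 = 528/33 = 16, a_7 = floor((39 + 32)/16) = 4.
  m_8 = 16*4 - 32 = 32, d_8 = (1552 - 32^2)/16 = 528/16 = 33, a_8 = floor((39 + 32)/33) = 2.
  m_9 = 33*2 - 32 = 34, d_9 = (1552 - 34^2)/33 = 396/33 = 12, a_9 = floor((39 + 34)/12) = 6.
  m_10 = 12*6 - 34 = 38, d_10 = (1552 - 38^2)/12 = 108/12 = 9, a_10 = floor((39 + 38)/9) = 8.
  m_11 = 9*8 - 38 = 34, d_11 = (1552 - 34^2)/9 = 396/9 = 44, a_11 = floor((39 + 34)/44) = 1.
  m_12 = 44*1 - 34 = 10, d_12 = (1552 - 10^2)/44 = 1452/44 = 33, a_12 = floor((39 + 10)/33) = 1.
  m_13 = 33*1 - 10 = 23, d_13 = (1552 - 23^2)/33 = 1023/33 = 31, a_13 = floor((39 + 23)/31) = 2.
  m_14 = 31*2 - 23 = 39, d_14 = (1552 - 39^2)/31 = 31/31 = 1, a_14 = floor((39 + 39)/1) = 78.
  m_15 = 1*78 - 39 = 39, d_15 = (1552 - 39^2)/1 = 31/1 = 31: (m_15, d_15) = (m_1, d_1) = (39, 31), so from here the quotients repeat a_1, ..., a_14; the period length is 14.
So sqrt(1552) = [39; (2, 1, 1, 8, 6, 2, 4, 2, 6, 8, 1, 1, 2, 78)] with period length k = 14.
k is even, so the fundamental solution of x^2 - 1552y^2 = 1 is (p_{k-1}, q_{k-1}) = (p_13, q_13); compute convergents through index 13.
Convergents (p_i = a_i*p_{i-1} + p_{i-2}, q_i = a_i*q_{i-1} + q_{i-2} with p_{-2}=0, p_{-1}=1, q_{-2}=1, q_{-1}=0):
  i=0: a_0=39, p_0 = 39*1 + 0 = 39, q_0 = 39*0 + 1 = 1.
  i=1: a_1=2, p_1 = 2*39 + 1 = 79, q_1 = 2*1 + 0 = 2.
  i=2: a_2=1, p_2 = 1*79 + 39 = 118, q_2 = 1*2 + 1 = 3.
  i=3: a_3=1, p_3 = 1*118 + 79 = 197, q_3 = 1*3 + 2 = 5.
  i=4: a_4=8, p_4 = 8*197 + 118 = 1694, q_4 = 8*5 + 3 = 43.
  i=5: a_5=6, p_5 = 6*1694 + 197 = 10361, q_5 = 6*43 + 5 = 263.
  i=6: a_6=2, p_6 = 2*10361 + 1694 = 22416, q_6 = 2*263 + 43 = 569.
  i=7: a_7=4, p_7 = 4*22416 + 10361 = 100025, q_7 = 4*569 + 263 = 2539.
  i=8: a_8=2, p_8 = 2*100025 + 22416 = 222466, q_8 = 2*2539 + 569 = 5647.
  i=9: a_9=6, p_9 = 6*222466 + 100025 = 1434821, q_9 = 6*5647 + 2539 = 36421.
  i=10: a_10=8, p_10 = 8*1434821 + 222466 = 11701034, q_10 = 8*36421 + 5647 = 297015.
  i=11: a_11=1, p_11 = 1*11701034 + 1434821 = 13135855, q_11 = 1*297015 + 36421 = 333436.
  i=12: a_12=1, p_12 = 1*13135855 + 11701034 = 24836889, q_12 = 1*333436 + 297015 = 630451.
  i=13: a_13=2, p_13 = 2*24836889 + 13135855 = 62809633, q_13 = 2*630451 + 333436 = 1594338.
Check: 62809633^2 - 1552*1594338^2 = 3945049997594689 - 3945049997594688 = 1, so (x, y) = (62809633, 1594338) solves the equation, and by the theorem it is the least positive solution.

(x, y) = (62809633, 1594338)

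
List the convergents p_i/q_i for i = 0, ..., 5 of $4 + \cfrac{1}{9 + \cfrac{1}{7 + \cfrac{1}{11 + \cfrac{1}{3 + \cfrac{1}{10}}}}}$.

Using the convergent recurrence p_i = a_i*p_{i-1} + p_{i-2}, q_i = a_i*q_{i-1} + q_{i-2} with p_{-2}=0, p_{-1}=1, q_{-2}=1, q_{-1}=0:
  i=0: a_0=4, p_0 = 4*1 + 0 = 4, q_0 = 4*0 + 1 = 1.
  i=1: a_1=9, p_1 = 9*4 + 1 = 37, q_1 = 9*1 + 0 = 9.
  i=2: a_2=7, p_2 = 7*37 + 4 = 263, q_2 = 7*9 + 1 = 64.
  i=3: a_3=11, p_3 = 11*263 + 37 = 2930, q_3 = 11*64 + 9 = 713.
  i=4: a_4=3, p_4 = 3*2930 + 263 = 9053, q_4 = 3*713 + 64 = 2203.
  i=5: a_5=10, p_5 = 10*9053 + 2930 = 93460, q_5 = 10*2203 + 713 = 22743.

4/1, 37/9, 263/64, 2930/713, 9053/2203, 93460/22743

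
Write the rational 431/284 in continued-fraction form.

[1; 1, 1, 13, 1, 2, 3]

Run the Euclidean algorithm on 431 and 284; the successive quotients are the partial quotients a_0, a_1, ... (each step inverts the fractional part left over by the previous one):
  431 = 1*284 + 147, so a_0 = 1.
  284 = 1*147 + 137, so a_1 = 1.
  147 = 1*137 + 10, so a_2 = 1.
  137 = 13*10 + 7, so a_3 = 13.
  10 = 1*7 + 3, so a_4 = 1.
  7 = 2*3 + 1, so a_5 = 2.
  3 = 3*1 + 0, so a_6 = 3.
The remainder reaches 0 after 7 divisions, so the expansion has 7 partial quotients, read off in order.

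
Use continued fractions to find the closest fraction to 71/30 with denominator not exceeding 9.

19/8

Expand x = 71/30 as a continued fraction with the Euclidean algorithm:
  71 = 2*30 + 11, so a_0 = 2.
  30 = 2*11 + 8, so a_1 = 2.
  11 = 1*8 + 3, so a_2 = 1.
  8 = 2*3 + 2, so a_3 = 2.
  3 = 1*2 + 1, so a_4 = 1.
  2 = 2*1 + 0, so a_5 = 2.
so x = [2; 2, 1, 2, 1, 2].
Convergents (p_i = a_i*p_{i-1} + p_{i-2}, q_i = a_i*q_{i-1} + q_{i-2} with p_{-2}=0, p_{-1}=1, q_{-2}=1, q_{-1}=0), until the denominator exceeds 9:
  i=0: a_0=2, p_0 = 2*1 + 0 = 2, q_0 = 2*0 + 1 = 1.
  i=1: a_1=2, p_1 = 2*2 + 1 = 5, q_1 = 2*1 + 0 = 2.
  i=2: a_2=1, p_2 = 1*5 + 2 = 7, q_2 = 1*2 + 1 = 3.
  i=3: a_3=2, p_3 = 2*7 + 5 = 19, q_3 = 2*3 + 2 = 8.
  i=4: a_4=1, p_4 = 1*19 + 7 = 26, q_4 = 1*8 + 3 = 11.
q_4 = 11 > 9, so the last convergent with denominator <= 9 is p_3/q_3 = 19/8.
The closest fraction with denominator <= 9 is either p_3/q_3 or the intermediate fraction (k*p_3 + p_2)/(k*q_3 + q_2) with the largest k >= 1 whose denominator stays <= 9; these approach x as k grows, and every other convergent or intermediate fraction in range is farther away.
Largest k: floor((9 - q_2)/q_3) = floor((9 - 3)/8) = 0.
Since k = 0, no intermediate fraction beyond p_3/q_3 has denominator <= 9, so the convergent 19/8 is the closest (its error is |71*8 - 19*30|/(30*8) = 2/240).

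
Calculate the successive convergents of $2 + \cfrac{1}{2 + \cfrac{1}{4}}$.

2/1, 5/2, 22/9

Using the convergent recurrence p_i = a_i*p_{i-1} + p_{i-2}, q_i = a_i*q_{i-1} + q_{i-2} with p_{-2}=0, p_{-1}=1, q_{-2}=1, q_{-1}=0:
  i=0: a_0=2, p_0 = 2*1 + 0 = 2, q_0 = 2*0 + 1 = 1.
  i=1: a_1=2, p_1 = 2*2 + 1 = 5, q_1 = 2*1 + 0 = 2.
  i=2: a_2=4, p_2 = 4*5 + 2 = 22, q_2 = 4*2 + 1 = 9.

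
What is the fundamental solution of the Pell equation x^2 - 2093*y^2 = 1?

First expand sqrt(2093) as a continued fraction. With x_i = (sqrt(2093) + m_i)/d_i and (m_0, d_0) = (0, 1): a_0 = floor(sqrt(2093)) = 45, since 45^2 = 2025 <= 2093 < 2116 = 46^2.
Iterate m_{i+1} = d_i*a_i - m_i, d_{i+1} = (2093 - m_{i+1}^2)/d_i, a_{i+1} = floor((a_0 + m_{i+1})/d_{i+1}):
  m_1 = 1*45 - 0 = 45, d_1 = (2093 - 45^2)/1 = 68/1 = 68, a_1 = floor((45 + 45)/68) = 1.
  m_2 = 68*1 - 45 = 23, d_2 = (2093 - 23^2)/68 = 1564/68 = 23, a_2 = floor((45 + 23)/23) = 2.
  m_3 = 23*2 - 23 = 23, d_3 = (2093 - 23^2)/23 = 1564/23 = 68, a_3 = floor((45 + 23)/68) = 1.
  m_4 = 68*1 - 23 = 45, d_4 = (2093 - 45^2)/68 = 68/68 = 1, a_4 = floor((45 + 45)/1) = 90.
  m_5 = 1*90 - 45 = 45, d_5 = (2093 - 45^2)/1 = 68/1 = 68: (m_5, d_5) = (m_1, d_1) = (45, 68), so from here the quotients repeat a_1, ..., a_4; the period length is 4.
So sqrt(2093) = [45; (1, 2, 1, 90)] with period length k = 4.
k is even, so the fundamental solution of x^2 - 2093y^2 = 1 is (p_{k-1}, q_{k-1}) = (p_3, q_3); compute convergents through index 3.
Convergents (p_i = a_i*p_{i-1} + p_{i-2}, q_i = a_i*q_{i-1} + q_{i-2} with p_{-2}=0, p_{-1}=1, q_{-2}=1, q_{-1}=0):
  i=0: a_0=45, p_0 = 45*1 + 0 = 45, q_0 = 45*0 + 1 = 1.
  i=1: a_1=1, p_1 = 1*45 + 1 = 46, q_1 = 1*1 + 0 = 1.
  i=2: a_2=2, p_2 = 2*46 + 45 = 137, q_2 = 2*1 + 1 = 3.
  i=3: a_3=1, p_3 = 1*137 + 46 = 183, q_3 = 1*3 + 1 = 4.
Check: 183^2 - 2093*4^2 = 33489 - 33488 = 1, so (x, y) = (183, 4) solves the equation, and by the theorem it is the least positive solution.

(x, y) = (183, 4)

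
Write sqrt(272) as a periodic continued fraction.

[16; (2, 32)]

Write x_i = (sqrt(272) + m_i)/d_i with (m_0, d_0) = (0, 1). a_0 = floor(sqrt(272)) = 16, since 16^2 = 256 <= 272 < 289 = 17^2.
Iterate m_{i+1} = d_i*a_i - m_i, d_{i+1} = (272 - m_{i+1}^2)/d_i, a_{i+1} = floor((a_0 + m_{i+1})/d_{i+1}):
  m_1 = 1*16 - 0 = 16, d_1 = (272 - 16^2)/1 = 16/1 = 16, a_1 = floor((16 + 16)/16) = 2.
  m_2 = 16*2 - 16 = 16, d_2 = (272 - 16^2)/16 = 16/16 = 1, a_2 = floor((16 + 16)/1) = 32.
  m_3 = 1*32 - 16 = 16, d_3 = (272 - 16^2)/1 = 16/1 = 16: (m_3, d_3) = (m_1, d_1) = (16, 16), so from here the quotients repeat a_1, a_2; the period length is 2.
Hence the expansion of sqrt(272) is a_0 = 16 followed by the repeating block 2, 32 (period 2).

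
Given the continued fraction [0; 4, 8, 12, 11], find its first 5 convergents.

0/1, 1/4, 8/33, 97/400, 1075/4433

Using the convergent recurrence p_i = a_i*p_{i-1} + p_{i-2}, q_i = a_i*q_{i-1} + q_{i-2} with p_{-2}=0, p_{-1}=1, q_{-2}=1, q_{-1}=0:
  i=0: a_0=0, p_0 = 0*1 + 0 = 0, q_0 = 0*0 + 1 = 1.
  i=1: a_1=4, p_1 = 4*0 + 1 = 1, q_1 = 4*1 + 0 = 4.
  i=2: a_2=8, p_2 = 8*1 + 0 = 8, q_2 = 8*4 + 1 = 33.
  i=3: a_3=12, p_3 = 12*8 + 1 = 97, q_3 = 12*33 + 4 = 400.
  i=4: a_4=11, p_4 = 11*97 + 8 = 1075, q_4 = 11*400 + 33 = 4433.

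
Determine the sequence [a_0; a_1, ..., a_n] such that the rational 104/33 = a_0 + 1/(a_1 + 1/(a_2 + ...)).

Run the Euclidean algorithm on 104 and 33; the successive quotients are the partial quotients a_0, a_1, ... (each step inverts the fractional part left over by the previous one):
  104 = 3*33 + 5, so a_0 = 3.
  33 = 6*5 + 3, so a_1 = 6.
  5 = 1*3 + 2, so a_2 = 1.
  3 = 1*2 + 1, so a_3 = 1.
  2 = 2*1 + 0, so a_4 = 2.
The remainder reaches 0 after 5 divisions, so the expansion has 5 partial quotients, read off in order.

[3; 6, 1, 1, 2]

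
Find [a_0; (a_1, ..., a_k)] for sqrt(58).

[7; (1, 1, 1, 1, 1, 1, 14)]

Write x_i = (sqrt(58) + m_i)/d_i with (m_0, d_0) = (0, 1). a_0 = floor(sqrt(58)) = 7, since 7^2 = 49 <= 58 < 64 = 8^2.
Iterate m_{i+1} = d_i*a_i - m_i, d_{i+1} = (58 - m_{i+1}^2)/d_i, a_{i+1} = floor((a_0 + m_{i+1})/d_{i+1}):
  m_1 = 1*7 - 0 = 7, d_1 = (58 - 7^2)/1 = 9/1 = 9, a_1 = floor((7 + 7)/9) = 1.
  m_2 = 9*1 - 7 = 2, d_2 = (58 - 2^2)/9 = 54/9 = 6, a_2 = floor((7 + 2)/6) = 1.
  m_3 = 6*1 - 2 = 4, d_3 = (58 - 4^2)/6 = 42/6 = 7, a_3 = floor((7 + 4)/7) = 1.
  m_4 = 7*1 - 4 = 3, d_4 = (58 - 3^2)/7 = 49/7 = 7, a_4 = floor((7 + 3)/7) = 1.
  m_5 = 7*1 - 3 = 4, d_5 = (58 - 4^2)/7 = 42/7 = 6, a_5 = floor((7 + 4)/6) = 1.
  m_6 = 6*1 - 4 = 2, d_6 = (58 - 2^2)/6 = 54/6 = 9, a_6 = floor((7 + 2)/9) = 1.
  m_7 = 9*1 - 2 = 7, d_7 = (58 - 7^2)/9 = 9/9 = 1, a_7 = floor((7 + 7)/1) = 14.
  m_8 = 1*14 - 7 = 7, d_8 = (58 - 7^2)/1 = 9/1 = 9: (m_8, d_8) = (m_1, d_1) = (7, 9), so from here the quotients repeat a_1, ..., a_7; the period length is 7.
Hence the expansion of sqrt(58) is a_0 = 7 followed by the repeating block 1, 1, 1, 1, 1, 1, 14 (period 7).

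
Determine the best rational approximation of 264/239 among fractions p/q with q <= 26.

21/19

Expand x = 264/239 as a continued fraction with the Euclidean algorithm:
  264 = 1*239 + 25, so a_0 = 1.
  239 = 9*25 + 14, so a_1 = 9.
  25 = 1*14 + 11, so a_2 = 1.
  14 = 1*11 + 3, so a_3 = 1.
  11 = 3*3 + 2, so a_4 = 3.
  3 = 1*2 + 1, so a_5 = 1.
  2 = 2*1 + 0, so a_6 = 2.
so x = [1; 9, 1, 1, 3, 1, 2].
Convergents (p_i = a_i*p_{i-1} + p_{i-2}, q_i = a_i*q_{i-1} + q_{i-2} with p_{-2}=0, p_{-1}=1, q_{-2}=1, q_{-1}=0), until the denominator exceeds 26:
  i=0: a_0=1, p_0 = 1*1 + 0 = 1, q_0 = 1*0 + 1 = 1.
  i=1: a_1=9, p_1 = 9*1 + 1 = 10, q_1 = 9*1 + 0 = 9.
  i=2: a_2=1, p_2 = 1*10 + 1 = 11, q_2 = 1*9 + 1 = 10.
  i=3: a_3=1, p_3 = 1*11 + 10 = 21, q_3 = 1*10 + 9 = 19.
  i=4: a_4=3, p_4 = 3*21 + 11 = 74, q_4 = 3*19 + 10 = 67.
q_4 = 67 > 26, so the last convergent with denominator <= 26 is p_3/q_3 = 21/19.
The closest fraction with denominator <= 26 is either p_3/q_3 or the intermediate fraction (k*p_3 + p_2)/(k*q_3 + q_2) with the largest k >= 1 whose denominator stays <= 26; these approach x as k grows, and every other convergent or intermediate fraction in range is farther away.
Largest k: floor((26 - q_2)/q_3) = floor((26 - 10)/19) = 0.
Since k = 0, no intermediate fraction beyond p_3/q_3 has denominator <= 26, so the convergent 21/19 is the closest (its error is |264*19 - 21*239|/(239*19) = 3/4541).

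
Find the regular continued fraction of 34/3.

Run the Euclidean algorithm on 34 and 3; the successive quotients are the partial quotients a_0, a_1, ... (each step inverts the fractional part left over by the previous one):
  34 = 11*3 + 1, so a_0 = 11.
  3 = 3*1 + 0, so a_1 = 3.
The remainder reaches 0 after 2 divisions, so the expansion has 2 partial quotients, read off in order.

[11; 3]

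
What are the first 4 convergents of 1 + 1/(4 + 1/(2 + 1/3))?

Using the convergent recurrence p_i = a_i*p_{i-1} + p_{i-2}, q_i = a_i*q_{i-1} + q_{i-2} with p_{-2}=0, p_{-1}=1, q_{-2}=1, q_{-1}=0:
  i=0: a_0=1, p_0 = 1*1 + 0 = 1, q_0 = 1*0 + 1 = 1.
  i=1: a_1=4, p_1 = 4*1 + 1 = 5, q_1 = 4*1 + 0 = 4.
  i=2: a_2=2, p_2 = 2*5 + 1 = 11, q_2 = 2*4 + 1 = 9.
  i=3: a_3=3, p_3 = 3*11 + 5 = 38, q_3 = 3*9 + 4 = 31.

1/1, 5/4, 11/9, 38/31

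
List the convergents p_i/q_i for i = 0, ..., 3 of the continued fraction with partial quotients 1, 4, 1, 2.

Using the convergent recurrence p_i = a_i*p_{i-1} + p_{i-2}, q_i = a_i*q_{i-1} + q_{i-2} with p_{-2}=0, p_{-1}=1, q_{-2}=1, q_{-1}=0:
  i=0: a_0=1, p_0 = 1*1 + 0 = 1, q_0 = 1*0 + 1 = 1.
  i=1: a_1=4, p_1 = 4*1 + 1 = 5, q_1 = 4*1 + 0 = 4.
  i=2: a_2=1, p_2 = 1*5 + 1 = 6, q_2 = 1*4 + 1 = 5.
  i=3: a_3=2, p_3 = 2*6 + 5 = 17, q_3 = 2*5 + 4 = 14.

1/1, 5/4, 6/5, 17/14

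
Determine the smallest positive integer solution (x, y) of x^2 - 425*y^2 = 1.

First expand sqrt(425) as a continued fraction. With x_i = (sqrt(425) + m_i)/d_i and (m_0, d_0) = (0, 1): a_0 = floor(sqrt(425)) = 20, since 20^2 = 400 <= 425 < 441 = 21^2.
Iterate m_{i+1} = d_i*a_i - m_i, d_{i+1} = (425 - m_{i+1}^2)/d_i, a_{i+1} = floor((a_0 + m_{i+1})/d_{i+1}):
  m_1 = 1*20 - 0 = 20, d_1 = (425 - 20^2)/1 = 25/1 = 25, a_1 = floor((20 + 20)/25) = 1.
  m_2 = 25*1 - 20 = 5, d_2 = (425 - 5^2)/25 = 400/25 = 16, a_2 = floor((20 + 5)/16) = 1.
  m_3 = 16*1 - 5 = 11, d_3 = (425 - 11^2)/16 = 304/16 = 19, a_3 = floor((20 + 11)/19) = 1.
  m_4 = 19*1 - 11 = 8, d_4 = (425 - 8^2)/19 = 361/19 = 19, a_4 = floor((20 + 8)/19) = 1.
  m_5 = 19*1 - 8 = 11, d_5 = (425 - 11^2)/19 = 304/19 = 16, a_5 = floor((20 + 11)/16) = 1.
  m_6 = 16*1 - 11 = 5, d_6 = (425 - 5^2)/16 = 400/16 = 25, a_6 = floor((20 + 5)/25) = 1.
  m_7 = 25*1 - 5 = 20, d_7 = (425 - 20^2)/25 = 25/25 = 1, a_7 = floor((20 + 20)/1) = 40.
  m_8 = 1*40 - 20 = 20, d_8 = (425 - 20^2)/1 = 25/1 = 25: (m_8, d_8) = (m_1, d_1) = (20, 25), so from here the quotients repeat a_1, ..., a_7; the period length is 7.
So sqrt(425) = [20; (1, 1, 1, 1, 1, 1, 40)] with period length k = 7.
k is odd, so (p_{k-1}, q_{k-1}) only solves x^2 - 425y^2 = -1 and the fundamental solution of x^2 - 425y^2 = 1 is (p_{2k-1}, q_{2k-1}) = (p_13, q_13); compute convergents through index 13, running through the period twice.
Convergents (p_i = a_i*p_{i-1} + p_{i-2}, q_i = a_i*q_{i-1} + q_{i-2} with p_{-2}=0, p_{-1}=1, q_{-2}=1, q_{-1}=0):
  i=0: a_0=20, p_0 = 20*1 + 0 = 20, q_0 = 20*0 + 1 = 1.
  i=1: a_1=1, p_1 = 1*20 + 1 = 21, q_1 = 1*1 + 0 = 1.
  i=2: a_2=1, p_2 = 1*21 + 20 = 41, q_2 = 1*1 + 1 = 2.
  i=3: a_3=1, p_3 = 1*41 + 21 = 62, q_3 = 1*2 + 1 = 3.
  i=4: a_4=1, p_4 = 1*62 + 41 = 103, q_4 = 1*3 + 2 = 5.
  i=5: a_5=1, p_5 = 1*103 + 62 = 165, q_5 = 1*5 + 3 = 8.
  i=6: a_6=1, p_6 = 1*165 + 103 = 268, q_6 = 1*8 + 5 = 13.
  i=7: a_7=40, p_7 = 40*268 + 165 = 10885, q_7 = 40*13 + 8 = 528.
  i=8: a_8=1, p_8 = 1*10885 + 268 = 11153, q_8 = 1*528 + 13 = 541.
  i=9: a_9=1, p_9 = 1*11153 + 10885 = 22038, q_9 = 1*541 + 528 = 1069.
  i=10: a_10=1, p_10 = 1*22038 + 11153 = 33191, q_10 = 1*1069 + 541 = 1610.
  i=11: a_11=1, p_11 = 1*33191 + 22038 = 55229, q_11 = 1*1610 + 1069 = 2679.
  i=12: a_12=1, p_12 = 1*55229 + 33191 = 88420, q_12 = 1*2679 + 1610 = 4289.
  i=13: a_13=1, p_13 = 1*88420 + 55229 = 143649, q_13 = 1*4289 + 2679 = 6968.
Indeed p_6^2 - 425*q_6^2 = 71824 - 71825 = -1, not +1.
Check: 143649^2 - 425*6968^2 = 20635035201 - 20635035200 = 1, so (x, y) = (143649, 6968) solves the equation, and by the theorem it is the least positive solution.

(x, y) = (143649, 6968)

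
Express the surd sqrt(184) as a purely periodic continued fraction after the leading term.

[13; (1, 1, 3, 2, 1, 2, 1, 2, 3, 1, 1, 26)]

Write x_i = (sqrt(184) + m_i)/d_i with (m_0, d_0) = (0, 1). a_0 = floor(sqrt(184)) = 13, since 13^2 = 169 <= 184 < 196 = 14^2.
Iterate m_{i+1} = d_i*a_i - m_i, d_{i+1} = (184 - m_{i+1}^2)/d_i, a_{i+1} = floor((a_0 + m_{i+1})/d_{i+1}):
  m_1 = 1*13 - 0 = 13, d_1 = (184 - 13^2)/1 = 15/1 = 15, a_1 = floor((13 + 13)/15) = 1.
  m_2 = 15*1 - 13 = 2, d_2 = (184 - 2^2)/15 = 180/15 = 12, a_2 = floor((13 + 2)/12) = 1.
  m_3 = 12*1 - 2 = 10, d_3 = (184 - 10^2)/12 = 84/12 = 7, a_3 = floor((13 + 10)/7) = 3.
  m_4 = 7*3 - 10 = 11, d_4 = (184 - 11^2)/7 = 63/7 = 9, a_4 = floor((13 + 11)/9) = 2.
  m_5 = 9*2 - 11 = 7, d_5 = (184 - 7^2)/9 = 135/9 = 15, a_5 = floor((13 + 7)/15) = 1.
  m_6 = 15*1 - 7 = 8, d_6 = (184 - 8^2)/15 = 120/15 = 8, a_6 = floor((13 + 8)/8) = 2.
  m_7 = 8*2 - 8 = 8, d_7 = (184 - 8^2)/8 = 120/8 = 15, a_7 = floor((13 + 8)/15) = 1.
  m_8 = 15*1 - 8 = 7, d_8 = (184 - 7^2)/15 = 135/15 = 9, a_8 = floor((13 + 7)/9) = 2.
  m_9 = 9*2 - 7 = 11, d_9 = (184 - 11^2)/9 = 63/9 = 7, a_9 = floor((13 + 11)/7) = 3.
  m_10 = 7*3 - 11 = 10, d_10 = (184 - 10^2)/7 = 84/7 = 12, a_10 = floor((13 + 10)/12) = 1.
  m_11 = 12*1 - 10 = 2, d_11 = (184 - 2^2)/12 = 180/12 = 15, a_11 = floor((13 + 2)/15) = 1.
  m_12 = 15*1 - 2 = 13, d_12 = (184 - 13^2)/15 = 15/15 = 1, a_12 = floor((13 + 13)/1) = 26.
  m_13 = 1*26 - 13 = 13, d_13 = (184 - 13^2)/1 = 15/1 = 15: (m_13, d_13) = (m_1, d_1) = (13, 15), so from here the quotients repeat a_1, ..., a_12; the period length is 12.
Hence the expansion of sqrt(184) is a_0 = 13 followed by the repeating block 1, 1, 3, 2, 1, 2, 1, 2, 3, 1, 1, 26 (period 12).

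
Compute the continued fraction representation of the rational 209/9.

[23; 4, 2]

Run the Euclidean algorithm on 209 and 9; the successive quotients are the partial quotients a_0, a_1, ... (each step inverts the fractional part left over by the previous one):
  209 = 23*9 + 2, so a_0 = 23.
  9 = 4*2 + 1, so a_1 = 4.
  2 = 2*1 + 0, so a_2 = 2.
The remainder reaches 0 after 3 divisions, so the expansion has 3 partial quotients, read off in order.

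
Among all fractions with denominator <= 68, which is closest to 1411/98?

Expand x = 1411/98 as a continued fraction with the Euclidean algorithm:
  1411 = 14*98 + 39, so a_0 = 14.
  98 = 2*39 + 20, so a_1 = 2.
  39 = 1*20 + 19, so a_2 = 1.
  20 = 1*19 + 1, so a_3 = 1.
  19 = 19*1 + 0, so a_4 = 19.
so x = [14; 2, 1, 1, 19].
Convergents (p_i = a_i*p_{i-1} + p_{i-2}, q_i = a_i*q_{i-1} + q_{i-2} with p_{-2}=0, p_{-1}=1, q_{-2}=1, q_{-1}=0), until the denominator exceeds 68:
  i=0: a_0=14, p_0 = 14*1 + 0 = 14, q_0 = 14*0 + 1 = 1.
  i=1: a_1=2, p_1 = 2*14 + 1 = 29, q_1 = 2*1 + 0 = 2.
  i=2: a_2=1, p_2 = 1*29 + 14 = 43, q_2 = 1*2 + 1 = 3.
  i=3: a_3=1, p_3 = 1*43 + 29 = 72, q_3 = 1*3 + 2 = 5.
  i=4: a_4=19, p_4 = 19*72 + 43 = 1411, q_4 = 19*5 + 3 = 98.
q_4 = 98 > 68, so the last convergent with denominator <= 68 is p_3/q_3 = 72/5.
The closest fraction with denominator <= 68 is either p_3/q_3 or the intermediate fraction (k*p_3 + p_2)/(k*q_3 + q_2) with the largest k >= 1 whose denominator stays <= 68; these approach x as k grows, and every other convergent or intermediate fraction in range is farther away.
Largest k: floor((68 - q_2)/q_3) = floor((68 - 3)/5) = 13.
That gives (13*72 + 43)/(13*5 + 3) = 979/68.
Compare the errors: |x - 72/5| = |1411*5 - 72*98|/(98*5) = 1/490, and |x - 979/68| = |1411*68 - 979*98|/(98*68) = 6/6664.
Cross-multiplying, 6*490 = 2940 < 6664 = 1*6664, so 6/6664 is smaller: the intermediate fraction 979/68 is closer to x than 72/5.

979/68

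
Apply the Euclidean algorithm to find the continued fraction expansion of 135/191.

Run the Euclidean algorithm on 135 and 191; the successive quotients are the partial quotients a_0, a_1, ... (each step inverts the fractional part left over by the previous one):
  135 = 0*191 + 135, so a_0 = 0.
  191 = 1*135 + 56, so a_1 = 1.
  135 = 2*56 + 23, so a_2 = 2.
  56 = 2*23 + 10, so a_3 = 2.
  23 = 2*10 + 3, so a_4 = 2.
  10 = 3*3 + 1, so a_5 = 3.
  3 = 3*1 + 0, so a_6 = 3.
The remainder reaches 0 after 7 divisions, so the expansion has 7 partial quotients, read off in order.

[0; 1, 2, 2, 2, 3, 3]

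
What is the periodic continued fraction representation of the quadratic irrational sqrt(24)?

Write x_i = (sqrt(24) + m_i)/d_i with (m_0, d_0) = (0, 1). a_0 = floor(sqrt(24)) = 4, since 4^2 = 16 <= 24 < 25 = 5^2.
Iterate m_{i+1} = d_i*a_i - m_i, d_{i+1} = (24 - m_{i+1}^2)/d_i, a_{i+1} = floor((a_0 + m_{i+1})/d_{i+1}):
  m_1 = 1*4 - 0 = 4, d_1 = (24 - 4^2)/1 = 8/1 = 8, a_1 = floor((4 + 4)/8) = 1.
  m_2 = 8*1 - 4 = 4, d_2 = (24 - 4^2)/8 = 8/8 = 1, a_2 = floor((4 + 4)/1) = 8.
  m_3 = 1*8 - 4 = 4, d_3 = (24 - 4^2)/1 = 8/1 = 8: (m_3, d_3) = (m_1, d_1) = (4, 8), so from here the quotients repeat a_1, a_2; the period length is 2.
Hence the expansion of sqrt(24) is a_0 = 4 followed by the repeating block 1, 8 (period 2).

[4; (1, 8)]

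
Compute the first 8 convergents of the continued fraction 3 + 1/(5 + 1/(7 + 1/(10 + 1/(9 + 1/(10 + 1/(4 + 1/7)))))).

3/1, 16/5, 115/36, 1166/365, 10609/3321, 107256/33575, 439633/137621, 3184687/996922

Using the convergent recurrence p_i = a_i*p_{i-1} + p_{i-2}, q_i = a_i*q_{i-1} + q_{i-2} with p_{-2}=0, p_{-1}=1, q_{-2}=1, q_{-1}=0:
  i=0: a_0=3, p_0 = 3*1 + 0 = 3, q_0 = 3*0 + 1 = 1.
  i=1: a_1=5, p_1 = 5*3 + 1 = 16, q_1 = 5*1 + 0 = 5.
  i=2: a_2=7, p_2 = 7*16 + 3 = 115, q_2 = 7*5 + 1 = 36.
  i=3: a_3=10, p_3 = 10*115 + 16 = 1166, q_3 = 10*36 + 5 = 365.
  i=4: a_4=9, p_4 = 9*1166 + 115 = 10609, q_4 = 9*365 + 36 = 3321.
  i=5: a_5=10, p_5 = 10*10609 + 1166 = 107256, q_5 = 10*3321 + 365 = 33575.
  i=6: a_6=4, p_6 = 4*107256 + 10609 = 439633, q_6 = 4*33575 + 3321 = 137621.
  i=7: a_7=7, p_7 = 7*439633 + 107256 = 3184687, q_7 = 7*137621 + 33575 = 996922.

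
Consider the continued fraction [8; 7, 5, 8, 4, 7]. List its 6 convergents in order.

Using the convergent recurrence p_i = a_i*p_{i-1} + p_{i-2}, q_i = a_i*q_{i-1} + q_{i-2} with p_{-2}=0, p_{-1}=1, q_{-2}=1, q_{-1}=0:
  i=0: a_0=8, p_0 = 8*1 + 0 = 8, q_0 = 8*0 + 1 = 1.
  i=1: a_1=7, p_1 = 7*8 + 1 = 57, q_1 = 7*1 + 0 = 7.
  i=2: a_2=5, p_2 = 5*57 + 8 = 293, q_2 = 5*7 + 1 = 36.
  i=3: a_3=8, p_3 = 8*293 + 57 = 2401, q_3 = 8*36 + 7 = 295.
  i=4: a_4=4, p_4 = 4*2401 + 293 = 9897, q_4 = 4*295 + 36 = 1216.
  i=5: a_5=7, p_5 = 7*9897 + 2401 = 71680, q_5 = 7*1216 + 295 = 8807.

8/1, 57/7, 293/36, 2401/295, 9897/1216, 71680/8807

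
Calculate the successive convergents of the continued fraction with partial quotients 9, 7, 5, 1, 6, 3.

9/1, 64/7, 329/36, 393/43, 2687/294, 8454/925

Using the convergent recurrence p_i = a_i*p_{i-1} + p_{i-2}, q_i = a_i*q_{i-1} + q_{i-2} with p_{-2}=0, p_{-1}=1, q_{-2}=1, q_{-1}=0:
  i=0: a_0=9, p_0 = 9*1 + 0 = 9, q_0 = 9*0 + 1 = 1.
  i=1: a_1=7, p_1 = 7*9 + 1 = 64, q_1 = 7*1 + 0 = 7.
  i=2: a_2=5, p_2 = 5*64 + 9 = 329, q_2 = 5*7 + 1 = 36.
  i=3: a_3=1, p_3 = 1*329 + 64 = 393, q_3 = 1*36 + 7 = 43.
  i=4: a_4=6, p_4 = 6*393 + 329 = 2687, q_4 = 6*43 + 36 = 294.
  i=5: a_5=3, p_5 = 3*2687 + 393 = 8454, q_5 = 3*294 + 43 = 925.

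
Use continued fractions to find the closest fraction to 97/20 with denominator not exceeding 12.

34/7

Expand x = 97/20 as a continued fraction with the Euclidean algorithm:
  97 = 4*20 + 17, so a_0 = 4.
  20 = 1*17 + 3, so a_1 = 1.
  17 = 5*3 + 2, so a_2 = 5.
  3 = 1*2 + 1, so a_3 = 1.
  2 = 2*1 + 0, so a_4 = 2.
so x = [4; 1, 5, 1, 2].
Convergents (p_i = a_i*p_{i-1} + p_{i-2}, q_i = a_i*q_{i-1} + q_{i-2} with p_{-2}=0, p_{-1}=1, q_{-2}=1, q_{-1}=0), until the denominator exceeds 12:
  i=0: a_0=4, p_0 = 4*1 + 0 = 4, q_0 = 4*0 + 1 = 1.
  i=1: a_1=1, p_1 = 1*4 + 1 = 5, q_1 = 1*1 + 0 = 1.
  i=2: a_2=5, p_2 = 5*5 + 4 = 29, q_2 = 5*1 + 1 = 6.
  i=3: a_3=1, p_3 = 1*29 + 5 = 34, q_3 = 1*6 + 1 = 7.
  i=4: a_4=2, p_4 = 2*34 + 29 = 97, q_4 = 2*7 + 6 = 20.
q_4 = 20 > 12, so the last convergent with denominator <= 12 is p_3/q_3 = 34/7.
The closest fraction with denominator <= 12 is either p_3/q_3 or the intermediate fraction (k*p_3 + p_2)/(k*q_3 + q_2) with the largest k >= 1 whose denominator stays <= 12; these approach x as k grows, and every other convergent or intermediate fraction in range is farther away.
Largest k: floor((12 - q_2)/q_3) = floor((12 - 6)/7) = 0.
Since k = 0, no intermediate fraction beyond p_3/q_3 has denominator <= 12, so the convergent 34/7 is the closest (its error is |97*7 - 34*20|/(20*7) = 1/140).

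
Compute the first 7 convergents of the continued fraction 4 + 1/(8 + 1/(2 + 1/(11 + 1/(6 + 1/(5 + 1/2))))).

4/1, 33/8, 70/17, 803/195, 4888/1187, 25243/6130, 55374/13447

Using the convergent recurrence p_i = a_i*p_{i-1} + p_{i-2}, q_i = a_i*q_{i-1} + q_{i-2} with p_{-2}=0, p_{-1}=1, q_{-2}=1, q_{-1}=0:
  i=0: a_0=4, p_0 = 4*1 + 0 = 4, q_0 = 4*0 + 1 = 1.
  i=1: a_1=8, p_1 = 8*4 + 1 = 33, q_1 = 8*1 + 0 = 8.
  i=2: a_2=2, p_2 = 2*33 + 4 = 70, q_2 = 2*8 + 1 = 17.
  i=3: a_3=11, p_3 = 11*70 + 33 = 803, q_3 = 11*17 + 8 = 195.
  i=4: a_4=6, p_4 = 6*803 + 70 = 4888, q_4 = 6*195 + 17 = 1187.
  i=5: a_5=5, p_5 = 5*4888 + 803 = 25243, q_5 = 5*1187 + 195 = 6130.
  i=6: a_6=2, p_6 = 2*25243 + 4888 = 55374, q_6 = 2*6130 + 1187 = 13447.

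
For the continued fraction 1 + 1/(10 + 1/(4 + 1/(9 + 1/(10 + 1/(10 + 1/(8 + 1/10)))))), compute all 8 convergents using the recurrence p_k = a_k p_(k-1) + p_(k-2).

1/1, 11/10, 45/41, 416/379, 4205/3831, 42466/38689, 343933/313343, 3481796/3172119

Using the convergent recurrence p_i = a_i*p_{i-1} + p_{i-2}, q_i = a_i*q_{i-1} + q_{i-2} with p_{-2}=0, p_{-1}=1, q_{-2}=1, q_{-1}=0:
  i=0: a_0=1, p_0 = 1*1 + 0 = 1, q_0 = 1*0 + 1 = 1.
  i=1: a_1=10, p_1 = 10*1 + 1 = 11, q_1 = 10*1 + 0 = 10.
  i=2: a_2=4, p_2 = 4*11 + 1 = 45, q_2 = 4*10 + 1 = 41.
  i=3: a_3=9, p_3 = 9*45 + 11 = 416, q_3 = 9*41 + 10 = 379.
  i=4: a_4=10, p_4 = 10*416 + 45 = 4205, q_4 = 10*379 + 41 = 3831.
  i=5: a_5=10, p_5 = 10*4205 + 416 = 42466, q_5 = 10*3831 + 379 = 38689.
  i=6: a_6=8, p_6 = 8*42466 + 4205 = 343933, q_6 = 8*38689 + 3831 = 313343.
  i=7: a_7=10, p_7 = 10*343933 + 42466 = 3481796, q_7 = 10*313343 + 38689 = 3172119.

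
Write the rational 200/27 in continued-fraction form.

[7; 2, 2, 5]

Run the Euclidean algorithm on 200 and 27; the successive quotients are the partial quotients a_0, a_1, ... (each step inverts the fractional part left over by the previous one):
  200 = 7*27 + 11, so a_0 = 7.
  27 = 2*11 + 5, so a_1 = 2.
  11 = 2*5 + 1, so a_2 = 2.
  5 = 5*1 + 0, so a_3 = 5.
The remainder reaches 0 after 4 divisions, so the expansion has 4 partial quotients, read off in order.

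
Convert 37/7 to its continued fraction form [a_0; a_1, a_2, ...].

Run the Euclidean algorithm on 37 and 7; the successive quotients are the partial quotients a_0, a_1, ... (each step inverts the fractional part left over by the previous one):
  37 = 5*7 + 2, so a_0 = 5.
  7 = 3*2 + 1, so a_1 = 3.
  2 = 2*1 + 0, so a_2 = 2.
The remainder reaches 0 after 3 divisions, so the expansion has 3 partial quotients, read off in order.

[5; 3, 2]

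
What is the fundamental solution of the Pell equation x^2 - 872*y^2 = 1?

First expand sqrt(872) as a continued fraction. With x_i = (sqrt(872) + m_i)/d_i and (m_0, d_0) = (0, 1): a_0 = floor(sqrt(872)) = 29, since 29^2 = 841 <= 872 < 900 = 30^2.
Iterate m_{i+1} = d_i*a_i - m_i, d_{i+1} = (872 - m_{i+1}^2)/d_i, a_{i+1} = floor((a_0 + m_{i+1})/d_{i+1}):
  m_1 = 1*29 - 0 = 29, d_1 = (872 - 29^2)/1 = 31/1 = 31, a_1 = floor((29 + 29)/31) = 1.
  m_2 = 31*1 - 29 = 2, d_2 = (872 - 2^2)/31 = 868/31 = 28, a_2 = floor((29 + 2)/28) = 1.
  m_3 = 28*1 - 2 = 26, d_3 = (872 - 26^2)/28 = 196/28 = 7, a_3 = floor((29 + 26)/7) = 7.
  m_4 = 7*7 - 26 = 23, d_4 = (872 - 23^2)/7 = 343/7 = 49, a_4 = floor((29 + 23)/49) = 1.
  m_5 = 49*1 - 23 = 26, d_5 = (872 - 26^2)/49 = 196/49 = 4, a_5 = floor((29 + 26)/4) = 13.
  m_6 = 4*13 - 26 = 26, d_6 = (872 - 26^2)/4 = 196/4 = 49, a_6 = floor((29 + 26)/49) = 1.
  m_7 = 49*1 - 26 = 23, d_7 = (872 - 23^2)/49 = 343/49 = 7, a_7 = floor((29 + 23)/7) = 7.
  m_8 = 7*7 - 23 = 26, d_8 = (872 - 26^2)/7 = 196/7 = 28, a_8 = floor((29 + 26)/28) = 1.
  m_9 = 28*1 - 26 = 2, d_9 = (872 - 2^2)/28 = 868/28 = 31, a_9 = floor((29 + 2)/31) = 1.
  m_10 = 31*1 - 2 = 29, d_10 = (872 - 29^2)/31 = 31/31 = 1, a_10 = floor((29 + 29)/1) = 58.
  m_11 = 1*58 - 29 = 29, d_11 = (872 - 29^2)/1 = 31/1 = 31: (m_11, d_11) = (m_1, d_1) = (29, 31), so from here the quotients repeat a_1, ..., a_10; the period length is 10.
So sqrt(872) = [29; (1, 1, 7, 1, 13, 1, 7, 1, 1, 58)] with period length k = 10.
k is even, so the fundamental solution of x^2 - 872y^2 = 1 is (p_{k-1}, q_{k-1}) = (p_9, q_9); compute convergents through index 9.
Convergents (p_i = a_i*p_{i-1} + p_{i-2}, q_i = a_i*q_{i-1} + q_{i-2} with p_{-2}=0, p_{-1}=1, q_{-2}=1, q_{-1}=0):
  i=0: a_0=29, p_0 = 29*1 + 0 = 29, q_0 = 29*0 + 1 = 1.
  i=1: a_1=1, p_1 = 1*29 + 1 = 30, q_1 = 1*1 + 0 = 1.
  i=2: a_2=1, p_2 = 1*30 + 29 = 59, q_2 = 1*1 + 1 = 2.
  i=3: a_3=7, p_3 = 7*59 + 30 = 443, q_3 = 7*2 + 1 = 15.
  i=4: a_4=1, p_4 = 1*443 + 59 = 502, q_4 = 1*15 + 2 = 17.
  i=5: a_5=13, p_5 = 13*502 + 443 = 6969, q_5 = 13*17 + 15 = 236.
  i=6: a_6=1, p_6 = 1*6969 + 502 = 7471, q_6 = 1*236 + 17 = 253.
  i=7: a_7=7, p_7 = 7*7471 + 6969 = 59266, q_7 = 7*253 + 236 = 2007.
  i=8: a_8=1, p_8 = 1*59266 + 7471 = 66737, q_8 = 1*2007 + 253 = 2260.
  i=9: a_9=1, p_9 = 1*66737 + 59266 = 126003, q_9 = 1*2260 + 2007 = 4267.
Check: 126003^2 - 872*4267^2 = 15876756009 - 15876756008 = 1, so (x, y) = (126003, 4267) solves the equation, and by the theorem it is the least positive solution.

(x, y) = (126003, 4267)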